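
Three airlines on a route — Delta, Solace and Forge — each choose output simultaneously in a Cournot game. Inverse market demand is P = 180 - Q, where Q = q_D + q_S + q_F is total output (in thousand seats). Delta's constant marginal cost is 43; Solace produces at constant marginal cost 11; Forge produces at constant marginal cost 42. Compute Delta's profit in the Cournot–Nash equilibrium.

676

Delta's profit: π_D = (180 - Q)q_D - (43q_D). Setting ∂π_D/∂q_D = 0: 137 - 2q_D - (q_S + q_F) = 0.
Solace's first-order condition: 169 - 2q_S - (q_D + q_F) = 0.
Forge's first-order condition: 138 - 2q_F - (q_D + q_S) = 0.
Summing all 3 equations gives 444 − 4Q = 0, hence Q = 111.
Back-substituting: q_D = (137 − 111) = 26, q_S = (169 − 111) = 58, q_F = (138 − 111) = 27.
Price P = 180 - 111 = 69.
Delta's profit: (69 - 43)·26 = 676.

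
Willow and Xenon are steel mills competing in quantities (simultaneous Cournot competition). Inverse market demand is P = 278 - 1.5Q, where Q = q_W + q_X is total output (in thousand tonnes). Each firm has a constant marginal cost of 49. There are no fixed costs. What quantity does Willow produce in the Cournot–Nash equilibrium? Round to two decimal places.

Each firm earns π_i = (278 - 1.5Q)q_i - 49q_i.
Setting ∂π_i/∂q_i = 0 with rivals' quantities fixed: 229 - 3q_i - (3/2)q_j = 0.
With identical firms every q_j equals q_i, so q_j = q_i and 229 = (9/2)q_i, giving q_i = 458/9.

50.89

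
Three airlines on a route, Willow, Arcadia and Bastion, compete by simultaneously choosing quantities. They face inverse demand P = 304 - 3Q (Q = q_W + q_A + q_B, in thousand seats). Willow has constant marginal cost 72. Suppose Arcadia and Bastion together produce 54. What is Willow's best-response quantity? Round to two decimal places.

With rivals' combined output fixed at 54, Willow's profit is π_W = (304 - 3·54 - 3q_W)q_W - (72q_W) = (142 - 3q_W)q_W - (72q_W).
∂π_W/∂q_W = 70 - 6q_W = 0, so q_W = 35/3.

11.67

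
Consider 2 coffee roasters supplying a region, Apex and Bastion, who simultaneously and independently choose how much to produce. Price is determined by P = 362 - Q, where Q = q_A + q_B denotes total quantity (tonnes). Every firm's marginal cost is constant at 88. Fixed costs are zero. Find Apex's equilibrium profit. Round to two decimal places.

8341.78

A representative firm's profit is π_i = q_i(362 - Q) - 88q_i.
Setting ∂π_i/∂q_i = 0 with rivals' quantities fixed: 274 - 2q_i - q_j = 0.
By symmetry each firm produces the same amount; substituting q_j = q_i yields q_i = 274/3.
Price P = 362 - 548/3 = 538/3.
Apex's profit: (538/3 - 88)·(274/3) = 8341.7778.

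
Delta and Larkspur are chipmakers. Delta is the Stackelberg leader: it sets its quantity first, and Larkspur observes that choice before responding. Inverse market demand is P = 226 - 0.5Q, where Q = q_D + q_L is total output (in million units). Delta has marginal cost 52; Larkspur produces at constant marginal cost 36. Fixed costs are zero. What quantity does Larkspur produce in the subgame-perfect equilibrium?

The follower Larkspur best-responds to any q_D: π_L = (226 - 0.5Q)q_L - 36q_L.
Follower FOC: 190 - (1/2)q_D - q_L = 0, so q_L(q_D) = (190 - (1/2)q_D).
Delta substitutes q_L(q_D) into its own profit: π_D = q_D(226 - (1/2)q_D - (190 - (1/2)q_D)/2) - 52q_D = (131 - (1/4)q_D)q_D - 52q_D.
The leader's first-order condition 79 - (1/2)q_D = 0 yields q_D = 158.
Then q_L = (190 - (1/2)·158) = 111.

111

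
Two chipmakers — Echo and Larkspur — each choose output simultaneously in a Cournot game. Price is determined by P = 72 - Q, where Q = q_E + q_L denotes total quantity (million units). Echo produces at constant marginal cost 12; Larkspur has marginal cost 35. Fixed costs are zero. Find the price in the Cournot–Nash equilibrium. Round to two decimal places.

39.67

Echo's profit: π_E = (72 - Q)q_E - (12q_E). Setting ∂π_E/∂q_E = 0: 60 - 2q_E - (q_L) = 0.
Larkspur's profit: π_L = (72 - Q)q_L - (35q_L). Setting ∂π_L/∂q_L = 0: 37 - 2q_L - (q_E) = 0.
Best responses: q_E = (60 - q_L)/2, q_L = (37 - q_E)/2.
Solving the pair: q_E = 83/3, q_L = 14/3.
Total output Q = 97/3, so price P = 72 - 97/3 = 119/3.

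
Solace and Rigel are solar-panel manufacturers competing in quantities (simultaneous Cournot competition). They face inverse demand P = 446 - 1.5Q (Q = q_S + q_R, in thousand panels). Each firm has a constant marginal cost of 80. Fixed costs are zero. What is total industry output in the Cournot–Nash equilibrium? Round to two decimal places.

Each firm earns π_i = (446 - 1.5Q)q_i - 80q_i.
Setting ∂π_i/∂q_i = 0 with rivals' quantities fixed: 366 - 3q_i - (3/2)q_j = 0.
With identical firms every q_j equals q_i, so q_j = q_i and 366 = (9/2)q_i, giving q_i = 244/3.
Total output Q = 244/3 + 244/3 = 488/3.

162.67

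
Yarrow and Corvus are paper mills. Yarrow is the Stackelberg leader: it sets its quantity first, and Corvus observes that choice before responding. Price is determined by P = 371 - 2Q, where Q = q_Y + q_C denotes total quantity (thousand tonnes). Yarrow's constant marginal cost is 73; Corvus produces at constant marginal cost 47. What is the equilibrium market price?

The follower Corvus best-responds to any q_Y: π_C = (371 - 2Q)q_C - 47q_C.
∂π_C/∂q_C = 324 - 2q_Y - 4q_C = 0 gives the reaction function q_C = (324 - 2q_Y)/4.
The leader anticipates this reaction. Substituting into P = 371 - 2Q gives P = 209 - q_Y, so π_Y = (209 - q_Y)q_Y - 73q_Y.
Leader FOC: 136 - 2q_Y = 0, so q_Y = 68.
Then q_C = (324 - 2·68)/4 = 47.
Total output Q = 115, so price P = 371 - 2·115 = 141.

141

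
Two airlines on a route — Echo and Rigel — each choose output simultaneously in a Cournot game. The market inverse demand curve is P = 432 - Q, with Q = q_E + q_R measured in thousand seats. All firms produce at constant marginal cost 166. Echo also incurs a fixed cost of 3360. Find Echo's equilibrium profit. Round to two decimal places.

A representative firm's profit is π_i = q_i(432 - Q) - 166q_i.
Setting ∂π_i/∂q_i = 0 with rivals' quantities fixed: 266 - 2q_i - q_j = 0.
With identical firms every q_j equals q_i, so q_j = q_i and 266 = 3q_i, giving q_i = 266/3.
Price P = 432 - 532/3 = 764/3.
Echo's profit: (764/3 - 166)·(266/3) - 3360 = 4501.7778.

4501.78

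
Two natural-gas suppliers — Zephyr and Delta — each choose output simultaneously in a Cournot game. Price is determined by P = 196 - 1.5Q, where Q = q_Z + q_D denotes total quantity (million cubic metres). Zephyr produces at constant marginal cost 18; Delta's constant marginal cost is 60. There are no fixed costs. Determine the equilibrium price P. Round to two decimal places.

91.33

Zephyr's profit: π_Z = (196 - 1.5Q)q_Z - (18q_Z). Setting ∂π_Z/∂q_Z = 0: 178 - 3q_Z - (3/2)(q_D) = 0.
Delta's profit: π_D = (196 - 1.5Q)q_D - (60q_D). Setting ∂π_D/∂q_D = 0: 136 - 3q_D - (3/2)(q_Z) = 0.
So q_Z = (178 - (3/2)q_D)/3 and q_D = (136 - (3/2)q_Z)/3.
Solving the pair: q_Z = 440/9, q_D = 188/9.
Total output Q = 628/9, so price P = 196 - (3/2)·(628/9) = 274/3.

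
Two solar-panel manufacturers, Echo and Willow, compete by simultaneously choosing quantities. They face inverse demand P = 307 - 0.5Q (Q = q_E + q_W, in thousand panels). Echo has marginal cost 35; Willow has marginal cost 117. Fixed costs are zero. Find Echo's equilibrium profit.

27848

Echo's profit: π_E = (307 - 0.5Q)q_E - (35q_E). Setting ∂π_E/∂q_E = 0: 272 - q_E - (1/2)(q_W) = 0.
Willow's first-order condition: 190 - q_W - (1/2)(q_E) = 0.
So q_E = (272 - (1/2)q_W) and q_W = (190 - (1/2)q_E).
Solving the pair: q_E = 236, q_W = 72.
Price P = 307 - (1/2)·308 = 153.
Echo's profit: (153 - 35)·236 = 27848.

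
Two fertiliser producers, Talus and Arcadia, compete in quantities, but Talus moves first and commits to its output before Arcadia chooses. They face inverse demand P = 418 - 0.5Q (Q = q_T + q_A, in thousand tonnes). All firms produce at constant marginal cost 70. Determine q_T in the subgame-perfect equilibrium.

348

The follower Arcadia best-responds to any q_T: π_A = (418 - 0.5Q)q_A - 70q_A.
Setting the follower's marginal profit to zero, 348 - (1/2)q_T - q_A = 0, i.e. q_A = (348 - (1/2)q_T).
The leader anticipates this reaction. Substituting into P = 418 - 0.5Q gives P = 244 - (1/4)q_T, so π_T = (244 - (1/4)q_T)q_T - 70q_T.
Leader FOC: 174 - (1/2)q_T = 0, so q_T = 348.
Then q_A = (348 - (1/2)·348) = 174.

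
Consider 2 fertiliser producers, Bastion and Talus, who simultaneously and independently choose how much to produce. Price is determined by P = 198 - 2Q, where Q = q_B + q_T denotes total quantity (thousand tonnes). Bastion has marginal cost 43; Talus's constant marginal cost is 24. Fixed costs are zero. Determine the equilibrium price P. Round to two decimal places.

Bastion's profit: π_B = (198 - 2Q)q_B - (43q_B). Setting ∂π_B/∂q_B = 0: 155 - 4q_B - 2(q_T) = 0.
Talus's profit: π_T = (198 - 2Q)q_T - (24q_T). Setting ∂π_T/∂q_T = 0: 174 - 4q_T - 2(q_B) = 0.
Rearranging gives the reaction functions q_B = (155 - 2q_T)/4 and q_T = (174 - 2q_B)/4.
Solving the pair: q_B = 68/3, q_T = 193/6.
Total output Q = 329/6, so price P = 198 - 2·(329/6) = 265/3.

88.33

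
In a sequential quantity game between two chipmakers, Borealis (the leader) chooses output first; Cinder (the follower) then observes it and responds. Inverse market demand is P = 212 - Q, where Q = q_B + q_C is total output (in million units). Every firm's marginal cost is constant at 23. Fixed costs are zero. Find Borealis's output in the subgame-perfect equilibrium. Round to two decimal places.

Solve by backward induction. Given q_B, the follower Cinder maximises π_C = (212 - q_B - q_C)q_C - 23q_C.
Setting the follower's marginal profit to zero, 189 - q_B - 2q_C = 0, i.e. q_C = (189 - q_B)/2.
Borealis substitutes q_C(q_B) into its own profit: π_B = q_B(212 - q_B - (189 - q_B)/2) - 23q_B = (235/2 - (1/2)q_B)q_B - 23q_B.
The leader's first-order condition 189/2 - q_B = 0 yields q_B = 189/2.
Then q_C = (189 - 189/2)/2 = 189/4.

94.50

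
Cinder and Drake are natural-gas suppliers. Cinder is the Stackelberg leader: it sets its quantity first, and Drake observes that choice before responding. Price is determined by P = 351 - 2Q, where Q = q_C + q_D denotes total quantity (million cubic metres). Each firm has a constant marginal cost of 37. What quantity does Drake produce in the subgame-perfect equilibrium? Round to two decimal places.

Solve by backward induction. Given q_C, the follower Drake maximises π_D = (351 - 2q_C - 2q_D)q_D - 37q_D.
Follower FOC: 314 - 2q_C - 4q_D = 0, so q_D(q_C) = (314 - 2q_C)/4.
The leader anticipates this reaction. Substituting into P = 351 - 2Q gives P = 194 - q_C, so π_C = (194 - q_C)q_C - 37q_C.
Maximising: ∂π_C/∂q_C = 157 - 2q_C = 0, giving q_C = 157/2.
Then q_D = (314 - 2·(157/2))/4 = 157/4.

39.25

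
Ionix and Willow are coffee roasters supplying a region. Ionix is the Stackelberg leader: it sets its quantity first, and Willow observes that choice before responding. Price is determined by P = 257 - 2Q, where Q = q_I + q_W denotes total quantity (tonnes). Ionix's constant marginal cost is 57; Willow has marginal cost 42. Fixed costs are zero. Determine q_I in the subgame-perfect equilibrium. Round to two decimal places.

46.25

Solve by backward induction. Given q_I, the follower Willow maximises π_W = (257 - 2q_I - 2q_W)q_W - 42q_W.
Follower FOC: 215 - 2q_I - 4q_W = 0, so q_W(q_I) = (215 - 2q_I)/4.
The leader anticipates this reaction. Substituting into P = 257 - 2Q gives P = 299/2 - q_I, so π_I = (299/2 - q_I)q_I - 57q_I.
Leader FOC: 185/2 - 2q_I = 0, so q_I = 185/4.
Then q_W = (215 - 2·(185/4))/4 = 245/8.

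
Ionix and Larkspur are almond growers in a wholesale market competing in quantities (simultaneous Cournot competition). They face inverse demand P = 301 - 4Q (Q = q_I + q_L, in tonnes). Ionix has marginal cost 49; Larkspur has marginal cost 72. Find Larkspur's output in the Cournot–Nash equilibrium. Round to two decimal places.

17.17

Ionix's profit: π_I = (301 - 4Q)q_I - (49q_I). Setting ∂π_I/∂q_I = 0: 252 - 8q_I - 4(q_L) = 0.
Larkspur's profit: π_L = (301 - 4Q)q_L - (72q_L). Setting ∂π_L/∂q_L = 0: 229 - 8q_L - 4(q_I) = 0.
Rearranging gives the reaction functions q_I = (252 - 4q_L)/8 and q_L = (229 - 4q_I)/8.
Solving the pair: q_I = 275/12, q_L = 103/6.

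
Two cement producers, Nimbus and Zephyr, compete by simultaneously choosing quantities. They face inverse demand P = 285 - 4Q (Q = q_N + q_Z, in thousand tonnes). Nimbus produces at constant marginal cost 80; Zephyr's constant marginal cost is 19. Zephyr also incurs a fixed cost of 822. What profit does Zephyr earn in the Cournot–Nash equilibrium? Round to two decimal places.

Nimbus's profit: π_N = (285 - 4Q)q_N - (80q_N). Setting ∂π_N/∂q_N = 0: 205 - 8q_N - 4(q_Z) = 0.
Zephyr's first-order condition: 266 - 8q_Z - 4(q_N) = 0.
So q_N = (205 - 4q_Z)/8 and q_Z = (266 - 4q_N)/8.
Substituting one into the other gives q_N = 12 and q_Z = 109/4.
Price P = 285 - 4·(157/4) = 128.
Zephyr's profit: (128 - 19)·(109/4) - 822 = 2148.2500.

2148.25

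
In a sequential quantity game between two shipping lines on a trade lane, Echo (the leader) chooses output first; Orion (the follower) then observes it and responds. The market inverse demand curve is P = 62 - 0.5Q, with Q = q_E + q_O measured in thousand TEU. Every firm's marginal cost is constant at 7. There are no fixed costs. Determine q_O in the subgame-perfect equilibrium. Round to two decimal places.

Solve by backward induction. Given q_E, the follower Orion maximises π_O = (62 - (1/2)q_E - (1/2)q_O)q_O - 7q_O.
Follower FOC: 55 - (1/2)q_E - q_O = 0, so q_O(q_E) = (55 - (1/2)q_E).
Echo substitutes q_O(q_E) into its own profit: π_E = q_E(62 - (1/2)q_E - (55 - (1/2)q_E)/2) - 7q_E = (69/2 - (1/4)q_E)q_E - 7q_E.
The leader's first-order condition 55/2 - (1/2)q_E = 0 yields q_E = 55.
Then q_O = (55 - (1/2)·55) = 55/2.

27.50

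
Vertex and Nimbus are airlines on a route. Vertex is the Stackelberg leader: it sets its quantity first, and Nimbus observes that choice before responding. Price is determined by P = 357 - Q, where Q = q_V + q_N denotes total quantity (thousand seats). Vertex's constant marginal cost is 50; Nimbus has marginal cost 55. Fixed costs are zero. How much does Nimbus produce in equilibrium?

73

The follower Nimbus best-responds to any q_V: π_N = (357 - Q)q_N - 55q_N.
Follower FOC: 302 - q_V - 2q_N = 0, so q_N(q_V) = (302 - q_V)/2.
Vertex substitutes q_N(q_V) into its own profit: π_V = q_V(357 - q_V - (302 - q_V)/2) - 50q_V = (206 - (1/2)q_V)q_V - 50q_V.
Leader FOC: 156 - q_V = 0, so q_V = 156.
Then q_N = (302 - 156)/2 = 73.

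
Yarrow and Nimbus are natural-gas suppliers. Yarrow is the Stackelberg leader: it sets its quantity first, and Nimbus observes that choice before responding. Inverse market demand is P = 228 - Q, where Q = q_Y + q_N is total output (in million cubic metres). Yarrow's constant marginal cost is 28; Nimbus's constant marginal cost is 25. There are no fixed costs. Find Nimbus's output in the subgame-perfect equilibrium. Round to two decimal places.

52.25

Solve by backward induction. Given q_Y, the follower Nimbus maximises π_N = (228 - q_Y - q_N)q_N - 25q_N.
Follower FOC: 203 - q_Y - 2q_N = 0, so q_N(q_Y) = (203 - q_Y)/2.
Yarrow substitutes q_N(q_Y) into its own profit: π_Y = q_Y(228 - q_Y - (203 - q_Y)/2) - 28q_Y = (253/2 - (1/2)q_Y)q_Y - 28q_Y.
Maximising: ∂π_Y/∂q_Y = 197/2 - q_Y = 0, giving q_Y = 197/2.
Then q_N = (203 - 197/2)/2 = 209/4.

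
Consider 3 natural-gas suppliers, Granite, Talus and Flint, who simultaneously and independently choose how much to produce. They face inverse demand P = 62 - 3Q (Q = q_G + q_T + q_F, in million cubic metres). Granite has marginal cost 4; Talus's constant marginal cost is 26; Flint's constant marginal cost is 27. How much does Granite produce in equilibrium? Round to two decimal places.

8.58

Granite's profit: π_G = (62 - 3Q)q_G - (4q_G). Setting ∂π_G/∂q_G = 0: 58 - 6q_G - 3(q_T + q_F) = 0.
Talus's first-order condition: 36 - 6q_T - 3(q_G + q_F) = 0.
Flint's first-order condition: 35 - 6q_F - 3(q_G + q_T) = 0.
Summing all 3 equations gives 129 − 12Q = 0, hence Q = 43/4.
Back-substituting: q_G = (58 − 129/4)/3 = 103/12, q_T = (36 − 129/4)/3 = 5/4, q_F = (35 − 129/4)/3 = 11/12.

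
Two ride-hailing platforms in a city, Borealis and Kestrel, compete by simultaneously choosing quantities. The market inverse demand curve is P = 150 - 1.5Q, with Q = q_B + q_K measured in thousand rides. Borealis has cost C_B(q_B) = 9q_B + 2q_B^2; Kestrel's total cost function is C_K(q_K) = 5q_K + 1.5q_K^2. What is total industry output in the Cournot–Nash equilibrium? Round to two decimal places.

36.03

Borealis's profit: π_B = (150 - 1.5Q)q_B - (9q_B + 2q_B²). Setting ∂π_B/∂q_B = 0: 141 - 7q_B - (3/2)(q_K) = 0.
Kestrel's first-order condition: 145 - 6q_K - (3/2)(q_B) = 0.
Rearranging gives the reaction functions q_B = (141 - (3/2)q_K)/7 and q_K = (145 - (3/2)q_B)/6.
Substituting one into the other gives q_B = 838/53 and q_K = 20.2138.
Total output Q = 838/53 + 20.2138 = 36.0252.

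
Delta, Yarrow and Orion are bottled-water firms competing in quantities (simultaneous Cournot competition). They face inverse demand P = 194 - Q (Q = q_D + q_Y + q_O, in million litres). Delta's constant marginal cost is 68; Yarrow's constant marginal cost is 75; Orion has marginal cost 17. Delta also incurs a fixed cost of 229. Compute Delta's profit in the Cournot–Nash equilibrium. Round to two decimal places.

191.25

Delta's profit: π_D = (194 - Q)q_D - (68q_D). Setting ∂π_D/∂q_D = 0: 126 - 2q_D - (q_Y + q_O) = 0.
Yarrow's first-order condition: 119 - 2q_Y - (q_D + q_O) = 0.
Orion's profit: π_O = (194 - Q)q_O - (17q_O). Setting ∂π_O/∂q_O = 0: 177 - 2q_O - (q_D + q_Y) = 0.
Adding the 3 conditions: 422 − 2Q − 2Q = 0, i.e. Q = 211/2.
Back-substituting: q_D = (126 − 211/2) = 41/2, q_Y = (119 − 211/2) = 27/2, q_O = (177 − 211/2) = 143/2.
Price P = 194 - 211/2 = 177/2.
Delta's profit: (177/2 - 68)·(41/2) - 229 = 765/4.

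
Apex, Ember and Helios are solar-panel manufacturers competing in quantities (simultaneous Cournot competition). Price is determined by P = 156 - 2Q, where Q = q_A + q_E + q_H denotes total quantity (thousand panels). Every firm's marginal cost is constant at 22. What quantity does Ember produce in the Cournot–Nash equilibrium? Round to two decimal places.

16.75

A representative firm's profit is π_i = q_i(156 - 2Q) - 22q_i.
First-order condition (treating rivals' output as given): 134 - 4q_i - 2·Σ_{j≠i} q_j = 0.
By symmetry each firm produces the same amount; substituting Σ_{j≠i} q_j = 2q_i yields q_i = 134/8 = 67/4.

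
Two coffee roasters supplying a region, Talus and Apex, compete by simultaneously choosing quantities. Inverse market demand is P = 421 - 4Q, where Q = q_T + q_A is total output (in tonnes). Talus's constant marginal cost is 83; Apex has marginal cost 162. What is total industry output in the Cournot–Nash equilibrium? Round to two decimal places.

Talus's profit: π_T = (421 - 4Q)q_T - (83q_T). Setting ∂π_T/∂q_T = 0: 338 - 8q_T - 4(q_A) = 0.
Apex's first-order condition: 259 - 8q_A - 4(q_T) = 0.
Best responses: q_T = (338 - 4q_A)/8, q_A = (259 - 4q_T)/8.
Solving the pair: q_T = 139/4, q_A = 15.
Total output Q = 139/4 + 15 = 199/4.

49.75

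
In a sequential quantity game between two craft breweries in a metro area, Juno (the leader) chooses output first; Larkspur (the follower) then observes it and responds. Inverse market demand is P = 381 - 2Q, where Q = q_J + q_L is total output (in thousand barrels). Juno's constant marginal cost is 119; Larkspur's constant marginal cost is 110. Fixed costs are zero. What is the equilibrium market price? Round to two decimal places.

182.25

The follower Larkspur best-responds to any q_J: π_L = (381 - 2Q)q_L - 110q_L.
Setting the follower's marginal profit to zero, 271 - 2q_J - 4q_L = 0, i.e. q_L = (271 - 2q_J)/4.
Juno substitutes q_L(q_J) into its own profit: π_J = q_J(381 - 2q_J - (271 - 2q_J)/2) - 119q_J = (491/2 - q_J)q_J - 119q_J.
Maximising: ∂π_J/∂q_J = 253/2 - 2q_J = 0, giving q_J = 253/4.
Then q_L = (271 - 2·(253/4))/4 = 289/8.
Total output Q = 795/8, so price P = 381 - 2·(795/8) = 729/4.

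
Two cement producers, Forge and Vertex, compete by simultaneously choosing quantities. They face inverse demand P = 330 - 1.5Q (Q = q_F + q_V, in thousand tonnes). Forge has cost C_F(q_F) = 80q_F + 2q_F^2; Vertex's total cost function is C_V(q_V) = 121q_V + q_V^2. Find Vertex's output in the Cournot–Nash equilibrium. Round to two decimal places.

33.22

Forge's profit: π_F = (330 - 1.5Q)q_F - (80q_F + 2q_F²). Setting ∂π_F/∂q_F = 0: 250 - 7q_F - (3/2)(q_V) = 0.
Vertex's first-order condition: 209 - 5q_V - (3/2)(q_F) = 0.
Rearranging gives the reaction functions q_F = (250 - (3/2)q_V)/7 and q_V = (209 - (3/2)q_F)/5.
Solving the pair: q_F = 28.5954, q_V = 33.2214.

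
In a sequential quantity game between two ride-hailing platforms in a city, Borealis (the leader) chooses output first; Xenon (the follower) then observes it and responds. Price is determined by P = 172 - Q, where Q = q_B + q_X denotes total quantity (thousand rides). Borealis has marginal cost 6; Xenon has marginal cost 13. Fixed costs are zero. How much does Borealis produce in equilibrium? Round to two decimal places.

86.50

Solve by backward induction. Given q_B, the follower Xenon maximises π_X = (172 - q_B - q_X)q_X - 13q_X.
Setting the follower's marginal profit to zero, 159 - q_B - 2q_X = 0, i.e. q_X = (159 - q_B)/2.
Borealis substitutes q_X(q_B) into its own profit: π_B = q_B(172 - q_B - (159 - q_B)/2) - 6q_B = (185/2 - (1/2)q_B)q_B - 6q_B.
Maximising: ∂π_B/∂q_B = 173/2 - q_B = 0, giving q_B = 173/2.
Then q_X = (159 - 173/2)/2 = 145/4.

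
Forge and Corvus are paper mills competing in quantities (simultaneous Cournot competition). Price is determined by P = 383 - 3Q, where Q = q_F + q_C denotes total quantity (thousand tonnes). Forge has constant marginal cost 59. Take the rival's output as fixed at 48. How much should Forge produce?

30

With the rival's output fixed at 48, Forge's profit is π_F = (383 - 3·48 - 3q_F)q_F - (59q_F) = (239 - 3q_F)q_F - (59q_F).
∂π_F/∂q_F = 180 - 6q_F = 0, so q_F = 30.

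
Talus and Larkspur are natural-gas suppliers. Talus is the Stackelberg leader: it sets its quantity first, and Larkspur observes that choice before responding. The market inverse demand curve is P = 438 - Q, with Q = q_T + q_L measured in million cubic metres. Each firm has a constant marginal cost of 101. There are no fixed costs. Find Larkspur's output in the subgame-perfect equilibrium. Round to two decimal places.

The follower Larkspur best-responds to any q_T: π_L = (438 - Q)q_L - 101q_L.
Follower FOC: 337 - q_T - 2q_L = 0, so q_L(q_T) = (337 - q_T)/2.
Talus substitutes q_L(q_T) into its own profit: π_T = q_T(438 - q_T - (337 - q_T)/2) - 101q_T = (539/2 - (1/2)q_T)q_T - 101q_T.
Maximising: ∂π_T/∂q_T = 337/2 - q_T = 0, giving q_T = 337/2.
Then q_L = (337 - 337/2)/2 = 337/4.

84.25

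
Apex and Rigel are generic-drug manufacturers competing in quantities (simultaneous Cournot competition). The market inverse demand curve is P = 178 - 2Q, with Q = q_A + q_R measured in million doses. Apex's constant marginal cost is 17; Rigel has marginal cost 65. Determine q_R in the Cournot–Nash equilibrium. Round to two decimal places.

Apex's profit: π_A = (178 - 2Q)q_A - (17q_A). Setting ∂π_A/∂q_A = 0: 161 - 4q_A - 2(q_R) = 0.
Rigel's profit: π_R = (178 - 2Q)q_R - (65q_R). Setting ∂π_R/∂q_R = 0: 113 - 4q_R - 2(q_A) = 0.
Best responses: q_A = (161 - 2q_R)/4, q_R = (113 - 2q_A)/4.
Solving the pair: q_A = 209/6, q_R = 65/6.

10.83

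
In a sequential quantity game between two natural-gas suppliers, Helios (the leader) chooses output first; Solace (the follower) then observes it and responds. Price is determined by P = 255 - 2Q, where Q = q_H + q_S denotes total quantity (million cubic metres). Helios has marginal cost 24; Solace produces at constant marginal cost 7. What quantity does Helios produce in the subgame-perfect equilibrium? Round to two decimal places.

53.50

The follower Solace best-responds to any q_H: π_S = (255 - 2Q)q_S - 7q_S.
∂π_S/∂q_S = 248 - 2q_H - 4q_S = 0 gives the reaction function q_S = (248 - 2q_H)/4.
Helios substitutes q_S(q_H) into its own profit: π_H = q_H(255 - 2q_H - (248 - 2q_H)/2) - 24q_H = (131 - q_H)q_H - 24q_H.
Leader FOC: 107 - 2q_H = 0, so q_H = 107/2.
Then q_S = (248 - 2·(107/2))/4 = 141/4.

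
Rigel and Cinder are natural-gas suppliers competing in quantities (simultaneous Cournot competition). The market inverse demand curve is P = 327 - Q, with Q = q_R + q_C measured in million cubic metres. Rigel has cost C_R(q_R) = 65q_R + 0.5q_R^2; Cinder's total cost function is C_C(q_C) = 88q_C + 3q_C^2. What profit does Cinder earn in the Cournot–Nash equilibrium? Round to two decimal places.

Rigel's profit: π_R = (327 - Q)q_R - (65q_R + (1/2)q_R²). Setting ∂π_R/∂q_R = 0: 262 - 3q_R - (q_C) = 0.
Cinder's first-order condition: 239 - 8q_C - (q_R) = 0.
Rearranging gives the reaction functions q_R = (262 - q_C)/3 and q_C = (239 - q_R)/8.
Solving the pair: q_R = 1857/23, q_C = 455/23.
Price P = 327 - 100.5217 = 226.4783.
Cinder's profit: 226.4783·(455/23) - 88·(455/23) - 3(455/23)² = 1565.4064.

1565.41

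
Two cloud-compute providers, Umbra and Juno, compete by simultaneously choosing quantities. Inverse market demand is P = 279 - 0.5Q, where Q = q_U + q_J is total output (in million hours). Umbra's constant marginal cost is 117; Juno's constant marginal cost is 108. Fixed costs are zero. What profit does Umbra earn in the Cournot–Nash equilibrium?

5202

Umbra's profit: π_U = (279 - 0.5Q)q_U - (117q_U). Setting ∂π_U/∂q_U = 0: 162 - q_U - (1/2)(q_J) = 0.
Juno's profit: π_J = (279 - 0.5Q)q_J - (108q_J). Setting ∂π_J/∂q_J = 0: 171 - q_J - (1/2)(q_U) = 0.
Rearranging gives the reaction functions q_U = (162 - (1/2)q_J) and q_J = (171 - (1/2)q_U).
Substituting one into the other gives q_U = 102 and q_J = 120.
Price P = 279 - (1/2)·222 = 168.
Umbra's profit: (168 - 117)·102 = 5202.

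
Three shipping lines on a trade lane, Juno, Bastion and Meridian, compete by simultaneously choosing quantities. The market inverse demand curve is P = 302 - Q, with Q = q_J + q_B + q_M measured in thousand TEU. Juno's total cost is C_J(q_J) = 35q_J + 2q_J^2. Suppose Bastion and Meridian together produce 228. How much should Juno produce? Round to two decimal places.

6.50

With rivals' combined output fixed at 228, Juno's profit is π_J = (302 - 228 - q_J)q_J - (35q_J + 2q_J²) = (74 - q_J)q_J - (35q_J + 2q_J²).
∂π_J/∂q_J = 39 - 6q_J = 0, so q_J = 13/2.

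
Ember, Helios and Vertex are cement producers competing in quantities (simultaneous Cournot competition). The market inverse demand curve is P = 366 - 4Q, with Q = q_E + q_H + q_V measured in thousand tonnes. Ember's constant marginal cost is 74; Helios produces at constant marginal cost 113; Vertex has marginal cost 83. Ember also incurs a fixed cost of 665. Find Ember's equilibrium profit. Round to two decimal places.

1141.25

Ember's profit: π_E = (366 - 4Q)q_E - (74q_E). Setting ∂π_E/∂q_E = 0: 292 - 8q_E - 4(q_H + q_V) = 0.
Helios's first-order condition: 253 - 8q_H - 4(q_E + q_V) = 0.
Vertex's first-order condition: 283 - 8q_V - 4(q_E + q_H) = 0.
Adding the 3 conditions: 828 − 8Q − 8Q = 0, i.e. Q = 207/4.
Back-substituting: q_E = (292 − 207)/4 = 85/4, q_H = (253 − 207)/4 = 23/2, q_V = (283 − 207)/4 = 19.
Price P = 366 - 4·(207/4) = 159.
Ember's profit: (159 - 74)·(85/4) - 665 = 1141.2500.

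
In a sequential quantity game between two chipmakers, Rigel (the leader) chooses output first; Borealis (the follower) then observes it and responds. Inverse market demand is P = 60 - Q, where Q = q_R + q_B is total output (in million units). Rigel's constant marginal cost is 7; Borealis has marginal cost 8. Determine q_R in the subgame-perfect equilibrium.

27

Solve by backward induction. Given q_R, the follower Borealis maximises π_B = (60 - q_R - q_B)q_B - 8q_B.
Follower FOC: 52 - q_R - 2q_B = 0, so q_B(q_R) = (52 - q_R)/2.
Rigel substitutes q_B(q_R) into its own profit: π_R = q_R(60 - q_R - (52 - q_R)/2) - 7q_R = (34 - (1/2)q_R)q_R - 7q_R.
Leader FOC: 27 - q_R = 0, so q_R = 27.
Then q_B = (52 - 27)/2 = 25/2.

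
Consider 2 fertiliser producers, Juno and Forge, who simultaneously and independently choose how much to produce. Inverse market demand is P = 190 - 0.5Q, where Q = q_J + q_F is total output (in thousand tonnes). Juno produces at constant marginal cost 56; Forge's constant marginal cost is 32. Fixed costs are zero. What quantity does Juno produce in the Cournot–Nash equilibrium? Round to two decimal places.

73.33

Juno's profit: π_J = (190 - 0.5Q)q_J - (56q_J). Setting ∂π_J/∂q_J = 0: 134 - q_J - (1/2)(q_F) = 0.
Forge's first-order condition: 158 - q_F - (1/2)(q_J) = 0.
Best responses: q_J = (134 - (1/2)q_F), q_F = (158 - (1/2)q_J).
Solving the pair: q_J = 220/3, q_F = 364/3.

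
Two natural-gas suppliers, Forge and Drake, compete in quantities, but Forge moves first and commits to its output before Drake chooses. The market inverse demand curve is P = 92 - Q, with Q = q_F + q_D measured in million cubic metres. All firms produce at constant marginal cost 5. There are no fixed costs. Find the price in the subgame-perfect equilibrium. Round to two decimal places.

The follower Drake best-responds to any q_F: π_D = (92 - Q)q_D - 5q_D.
Setting the follower's marginal profit to zero, 87 - q_F - 2q_D = 0, i.e. q_D = (87 - q_F)/2.
The leader anticipates this reaction. Substituting into P = 92 - Q gives P = 97/2 - (1/2)q_F, so π_F = (97/2 - (1/2)q_F)q_F - 5q_F.
Leader FOC: 87/2 - q_F = 0, so q_F = 87/2.
Then q_D = (87 - 87/2)/2 = 87/4.
Total output Q = 261/4, so price P = 92 - 261/4 = 107/4.

26.75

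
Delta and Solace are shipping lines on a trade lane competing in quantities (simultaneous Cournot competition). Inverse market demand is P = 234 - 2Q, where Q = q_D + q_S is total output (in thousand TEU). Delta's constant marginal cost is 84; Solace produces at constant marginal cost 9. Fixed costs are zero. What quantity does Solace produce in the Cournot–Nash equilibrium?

Delta's profit: π_D = (234 - 2Q)q_D - (84q_D). Setting ∂π_D/∂q_D = 0: 150 - 4q_D - 2(q_S) = 0.
Solace's profit: π_S = (234 - 2Q)q_S - (9q_S). Setting ∂π_S/∂q_S = 0: 225 - 4q_S - 2(q_D) = 0.
Best responses: q_D = (150 - 2q_S)/4, q_S = (225 - 2q_D)/4.
Solving the pair: q_D = 25/2, q_S = 50.

50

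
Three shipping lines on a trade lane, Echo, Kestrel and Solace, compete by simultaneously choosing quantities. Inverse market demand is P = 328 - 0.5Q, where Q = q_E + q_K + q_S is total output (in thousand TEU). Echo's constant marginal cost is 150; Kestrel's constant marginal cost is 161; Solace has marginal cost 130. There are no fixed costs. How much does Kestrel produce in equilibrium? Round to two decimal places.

62.50

Echo's profit: π_E = (328 - 0.5Q)q_E - (150q_E). Setting ∂π_E/∂q_E = 0: 178 - q_E - (1/2)(q_K + q_S) = 0.
Kestrel's first-order condition: 167 - q_K - (1/2)(q_E + q_S) = 0.
Solace's profit: π_S = (328 - 0.5Q)q_S - (130q_S). Setting ∂π_S/∂q_S = 0: 198 - q_S - (1/2)(q_E + q_K) = 0.
Adding the 3 conditions: 543 − Q − Q = 0, i.e. Q = 543/2.
Back-substituting: q_E = (178 − 543/4)/(1/2) = 169/2, q_K = (167 − 543/4)/(1/2) = 125/2, q_S = (198 − 543/4)/(1/2) = 249/2.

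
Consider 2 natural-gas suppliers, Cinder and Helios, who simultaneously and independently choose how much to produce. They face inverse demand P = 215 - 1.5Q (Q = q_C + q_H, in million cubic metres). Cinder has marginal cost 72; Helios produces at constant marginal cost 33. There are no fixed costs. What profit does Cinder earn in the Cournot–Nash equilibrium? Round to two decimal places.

Cinder's profit: π_C = (215 - 1.5Q)q_C - (72q_C). Setting ∂π_C/∂q_C = 0: 143 - 3q_C - (3/2)(q_H) = 0.
Helios's first-order condition: 182 - 3q_H - (3/2)(q_C) = 0.
Best responses: q_C = (143 - (3/2)q_H)/3, q_H = (182 - (3/2)q_C)/3.
Substituting one into the other gives q_C = 208/9 and q_H = 442/9.
Price P = 215 - (3/2)·(650/9) = 320/3.
Cinder's profit: (320/3 - 72)·(208/9) = 801.1852.

801.19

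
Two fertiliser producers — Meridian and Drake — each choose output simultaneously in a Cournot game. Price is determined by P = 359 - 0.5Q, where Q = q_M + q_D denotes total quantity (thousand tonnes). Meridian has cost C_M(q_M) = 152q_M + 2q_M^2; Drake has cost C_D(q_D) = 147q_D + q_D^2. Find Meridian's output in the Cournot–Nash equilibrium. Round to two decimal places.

Meridian's profit: π_M = (359 - 0.5Q)q_M - (152q_M + 2q_M²). Setting ∂π_M/∂q_M = 0: 207 - 5q_M - (1/2)(q_D) = 0.
Drake's profit: π_D = (359 - 0.5Q)q_D - (147q_D + q_D²). Setting ∂π_D/∂q_D = 0: 212 - 3q_D - (1/2)(q_M) = 0.
Best responses: q_M = (207 - (1/2)q_D)/5, q_D = (212 - (1/2)q_M)/3.
Substituting one into the other gives q_M = 34.9153 and q_D = 64.8475.

34.92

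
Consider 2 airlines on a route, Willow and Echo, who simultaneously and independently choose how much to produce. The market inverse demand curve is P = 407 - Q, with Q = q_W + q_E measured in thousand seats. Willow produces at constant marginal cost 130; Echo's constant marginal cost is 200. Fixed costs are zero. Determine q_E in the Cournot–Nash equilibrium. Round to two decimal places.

Willow's profit: π_W = (407 - Q)q_W - (130q_W). Setting ∂π_W/∂q_W = 0: 277 - 2q_W - (q_E) = 0.
Echo's first-order condition: 207 - 2q_E - (q_W) = 0.
Best responses: q_W = (277 - q_E)/2, q_E = (207 - q_W)/2.
Substituting one into the other gives q_W = 347/3 and q_E = 137/3.

45.67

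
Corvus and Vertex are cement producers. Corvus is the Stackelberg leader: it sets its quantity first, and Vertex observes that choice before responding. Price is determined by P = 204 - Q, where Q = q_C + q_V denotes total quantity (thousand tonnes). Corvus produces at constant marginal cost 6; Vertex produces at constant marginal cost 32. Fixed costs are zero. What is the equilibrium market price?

Solve by backward induction. Given q_C, the follower Vertex maximises π_V = (204 - q_C - q_V)q_V - 32q_V.
∂π_V/∂q_V = 172 - q_C - 2q_V = 0 gives the reaction function q_V = (172 - q_C)/2.
The leader anticipates this reaction. Substituting into P = 204 - Q gives P = 118 - (1/2)q_C, so π_C = (118 - (1/2)q_C)q_C - 6q_C.
The leader's first-order condition 112 - q_C = 0 yields q_C = 112.
Then q_V = (172 - 112)/2 = 30.
Total output Q = 142, so price P = 204 - 142 = 62.

62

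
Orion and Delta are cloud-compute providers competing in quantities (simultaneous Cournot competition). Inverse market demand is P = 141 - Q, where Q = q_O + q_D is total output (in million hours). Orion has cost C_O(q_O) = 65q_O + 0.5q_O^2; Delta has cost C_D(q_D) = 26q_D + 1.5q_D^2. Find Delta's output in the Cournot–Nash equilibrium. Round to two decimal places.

19.21

Orion's profit: π_O = (141 - Q)q_O - (65q_O + (1/2)q_O²). Setting ∂π_O/∂q_O = 0: 76 - 3q_O - (q_D) = 0.
Delta's profit: π_D = (141 - Q)q_D - (26q_D + (3/2)q_D²). Setting ∂π_D/∂q_D = 0: 115 - 5q_D - (q_O) = 0.
Rearranging gives the reaction functions q_O = (76 - q_D)/3 and q_D = (115 - q_O)/5.
Substituting one into the other gives q_O = 265/14 and q_D = 269/14.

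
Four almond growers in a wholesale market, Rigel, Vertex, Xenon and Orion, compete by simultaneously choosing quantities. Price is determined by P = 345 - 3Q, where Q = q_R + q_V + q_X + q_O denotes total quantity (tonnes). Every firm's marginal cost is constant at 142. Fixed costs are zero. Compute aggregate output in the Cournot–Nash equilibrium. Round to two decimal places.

54.13

A representative firm's profit is π_i = q_i(345 - 3Q) - 142q_i.
First-order condition (treating rivals' output as given): 203 - 6q_i - 3·Σ_{j≠i} q_j = 0.
With identical firms every q_j equals q_i, so Σ_{j≠i} q_j = 3q_i and 203 = 15q_i, giving q_i = 203/15.
Total output Q = 203/15 + 203/15 + 203/15 + 203/15 = 812/15.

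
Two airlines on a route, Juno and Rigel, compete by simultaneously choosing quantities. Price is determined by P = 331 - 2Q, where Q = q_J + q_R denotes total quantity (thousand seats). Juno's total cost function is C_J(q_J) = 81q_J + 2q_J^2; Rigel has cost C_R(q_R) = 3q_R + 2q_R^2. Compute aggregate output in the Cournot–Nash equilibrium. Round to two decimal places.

57.80

Juno's profit: π_J = (331 - 2Q)q_J - (81q_J + 2q_J²). Setting ∂π_J/∂q_J = 0: 250 - 8q_J - 2(q_R) = 0.
Rigel's first-order condition: 328 - 8q_R - 2(q_J) = 0.
Best responses: q_J = (250 - 2q_R)/8, q_R = (328 - 2q_J)/8.
Solving the pair: q_J = 112/5, q_R = 177/5.
Total output Q = 112/5 + 177/5 = 289/5.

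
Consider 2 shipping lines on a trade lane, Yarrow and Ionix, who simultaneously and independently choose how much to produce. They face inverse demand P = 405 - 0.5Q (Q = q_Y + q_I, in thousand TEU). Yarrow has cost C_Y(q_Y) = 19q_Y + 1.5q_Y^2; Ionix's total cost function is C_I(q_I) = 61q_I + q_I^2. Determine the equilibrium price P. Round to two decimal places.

312.70

Yarrow's profit: π_Y = (405 - 0.5Q)q_Y - (19q_Y + (3/2)q_Y²). Setting ∂π_Y/∂q_Y = 0: 386 - 4q_Y - (1/2)(q_I) = 0.
Ionix's profit: π_I = (405 - 0.5Q)q_I - (61q_I + q_I²). Setting ∂π_I/∂q_I = 0: 344 - 3q_I - (1/2)(q_Y) = 0.
Best responses: q_Y = (386 - (1/2)q_I)/4, q_I = (344 - (1/2)q_Y)/3.
Solving the pair: q_Y = 83.9149, q_I = 100.6809.
Total output Q = 184.5957, so price P = 405 - (1/2)·184.5957 = 312.7021.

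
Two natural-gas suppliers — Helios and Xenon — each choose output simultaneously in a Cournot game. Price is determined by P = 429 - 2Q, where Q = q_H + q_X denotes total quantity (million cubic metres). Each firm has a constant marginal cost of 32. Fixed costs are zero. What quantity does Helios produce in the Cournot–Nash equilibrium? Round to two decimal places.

Each firm earns π_i = (429 - 2Q)q_i - 32q_i.
First-order condition (treating rivals' output as given): 397 - 4q_i - 2q_j = 0.
By symmetry each firm produces the same amount; substituting q_j = q_i yields q_i = 397/6.

66.17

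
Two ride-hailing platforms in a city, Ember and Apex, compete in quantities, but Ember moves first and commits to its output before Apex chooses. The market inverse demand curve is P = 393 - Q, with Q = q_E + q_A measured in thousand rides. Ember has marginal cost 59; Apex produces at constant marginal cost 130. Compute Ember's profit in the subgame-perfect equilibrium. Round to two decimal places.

Solve by backward induction. Given q_E, the follower Apex maximises π_A = (393 - q_E - q_A)q_A - 130q_A.
Setting the follower's marginal profit to zero, 263 - q_E - 2q_A = 0, i.e. q_A = (263 - q_E)/2.
Ember substitutes q_A(q_E) into its own profit: π_E = q_E(393 - q_E - (263 - q_E)/2) - 59q_E = (523/2 - (1/2)q_E)q_E - 59q_E.
The leader's first-order condition 405/2 - q_E = 0 yields q_E = 405/2.
Then q_A = (263 - 405/2)/2 = 121/4.
Price P = 393 - 931/4 = 641/4.
Ember's profit: (641/4 - 59)·(405/2) = 20503.1250.

20503.13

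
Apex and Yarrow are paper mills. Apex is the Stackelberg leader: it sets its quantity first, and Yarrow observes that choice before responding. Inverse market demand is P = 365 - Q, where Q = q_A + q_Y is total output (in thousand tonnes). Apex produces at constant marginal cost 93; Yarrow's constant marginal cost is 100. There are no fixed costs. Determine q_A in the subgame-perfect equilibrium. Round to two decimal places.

The follower Yarrow best-responds to any q_A: π_Y = (365 - Q)q_Y - 100q_Y.
Setting the follower's marginal profit to zero, 265 - q_A - 2q_Y = 0, i.e. q_Y = (265 - q_A)/2.
The leader anticipates this reaction. Substituting into P = 365 - Q gives P = 465/2 - (1/2)q_A, so π_A = (465/2 - (1/2)q_A)q_A - 93q_A.
The leader's first-order condition 279/2 - q_A = 0 yields q_A = 279/2.
Then q_Y = (265 - 279/2)/2 = 251/4.

139.50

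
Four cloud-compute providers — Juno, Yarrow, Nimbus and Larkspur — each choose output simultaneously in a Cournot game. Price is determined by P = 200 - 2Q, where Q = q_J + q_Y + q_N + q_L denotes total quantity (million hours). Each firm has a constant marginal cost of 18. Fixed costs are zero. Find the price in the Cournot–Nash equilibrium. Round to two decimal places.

54.40

Each firm earns π_i = (200 - 2Q)q_i - 18q_i.
Setting ∂π_i/∂q_i = 0 with rivals' quantities fixed: 182 - 4q_i - 2·Σ_{j≠i} q_j = 0.
With identical firms every q_j equals q_i, so Σ_{j≠i} q_j = 3q_i and 182 = 10q_i, giving q_i = 91/5.
Total output Q = 364/5, so price P = 200 - 2·(364/5) = 272/5.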